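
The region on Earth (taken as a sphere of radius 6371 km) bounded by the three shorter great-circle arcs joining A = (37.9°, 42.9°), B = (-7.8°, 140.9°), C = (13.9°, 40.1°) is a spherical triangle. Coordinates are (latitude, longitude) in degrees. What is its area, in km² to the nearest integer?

21023555 km²

Side lengths (central angles): a = 1.7853, b = 0.4211, c = 1.7642 rad; semiperimeter s = 1.9853.
By l'Huilier's theorem, tan(E/4) = √[tan(s/2) tan((s−a)/2) tan((s−b)/2) tan((s−c)/2)], giving spherical excess E = 0.5180 rad.
Area = E·R² = 0.5180 × (6371)² ≈ 21023555 km².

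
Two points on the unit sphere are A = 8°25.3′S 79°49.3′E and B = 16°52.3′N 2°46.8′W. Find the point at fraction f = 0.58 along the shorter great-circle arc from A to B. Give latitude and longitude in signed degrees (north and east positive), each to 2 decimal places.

7.79°, 32.83°

The central angle between A and B is δ = 1.4913 rad.
With f = 0.58, the slerp weights are sin((1−f)δ)/sin δ = 0.5881 and sin(fδ)/sin δ = 0.7635.
Weighted sum of the unit vectors: (0.5881)·(0.1748,0.9736,-0.1465) + (0.7635)·(0.9558,-0.0464,0.2902) = (0.8326, 0.5371, 0.1355).
Converting back: φ = atan2(z, √(x²+y²)) = 7.79°, λ = atan2(y, x) = 32.83°.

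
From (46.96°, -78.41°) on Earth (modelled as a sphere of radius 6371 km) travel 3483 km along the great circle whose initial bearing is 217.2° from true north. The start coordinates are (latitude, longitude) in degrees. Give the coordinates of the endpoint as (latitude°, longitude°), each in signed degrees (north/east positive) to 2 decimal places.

19.98°, -97.95°

Angular distance δ = d/R = 3483/6371 = 0.54670 rad; initial bearing θ = 3.7909 rad.
sin φ₂ = sin φ₁ cos δ + cos φ₁ sin δ cos θ = (0.7309)(0.8542) + (0.6825)(0.5199)(-0.7965) = 0.3417, so φ₂ = 19.98°.
Δλ = atan2(sin θ sin δ cos φ₁, cos δ − sin φ₁ sin φ₂) = atan2(-0.2145, 0.6045) = -19.539°.
λ₂ = -78.410° − 19.539° = -97.95°.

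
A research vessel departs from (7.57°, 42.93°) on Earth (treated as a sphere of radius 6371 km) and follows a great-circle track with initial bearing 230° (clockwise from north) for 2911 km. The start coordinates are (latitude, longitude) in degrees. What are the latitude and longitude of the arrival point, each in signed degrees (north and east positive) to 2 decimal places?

-9.37°, 22.90°

Angular distance δ = d/R = 2911/6371 = 0.45691 rad; initial bearing θ = 4.0143 rad.
sin φ₂ = sin φ₁ cos δ + cos φ₁ sin δ cos θ = (0.1317)(0.8974) + (0.9913)(0.4412)(-0.6428) = -0.1629, so φ₂ = -9.37°.
Δλ = atan2(sin θ sin δ cos φ₁, cos δ − sin φ₁ sin φ₂) = atan2(-0.3350, 0.9189) = -20.032°.
λ₂ = 42.930° − 20.032° = 22.90°.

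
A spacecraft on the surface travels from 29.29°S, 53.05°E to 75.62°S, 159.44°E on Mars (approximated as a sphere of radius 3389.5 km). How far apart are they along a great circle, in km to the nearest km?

3882 km

Let φ₁ = -0.5112 rad, φ₂ = -1.3198 rad, and Δλ = 1.8569 rad.
cos c = sin φ₁ sin φ₂ + cos φ₁ cos φ₂ cos Δλ = (-0.4892)(-0.9687) + (0.8722)(0.2484)(-0.2822) = 0.41278,
so c = arccos(0.41278) = 1.14529 rad.
Distance = R·c = 3389.5 × 1.1453 ≈ 3882 km.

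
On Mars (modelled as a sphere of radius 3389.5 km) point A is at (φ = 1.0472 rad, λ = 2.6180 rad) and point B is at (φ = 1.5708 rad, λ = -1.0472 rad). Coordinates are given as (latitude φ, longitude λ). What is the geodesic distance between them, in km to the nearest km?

1775 km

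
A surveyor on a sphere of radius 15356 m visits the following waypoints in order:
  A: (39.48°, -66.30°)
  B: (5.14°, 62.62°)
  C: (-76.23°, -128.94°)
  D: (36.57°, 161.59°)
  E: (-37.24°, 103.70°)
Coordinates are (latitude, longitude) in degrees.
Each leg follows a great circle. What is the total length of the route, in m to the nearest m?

Leg A→B: central angle 2.0109 rad, distance 30878.6 m.
Leg B→C: central angle 1.8958 rad, distance 29111.3 m.
Leg C→D: central angle 2.1079 rad, distance 32368.7 m.
Leg D→E: central angle 1.5915 rad, distance 24439.0 m.
Total: 30878.6 + 29111.3 + 32368.7 + 24439.0 ≈ 116798 m.

116798 m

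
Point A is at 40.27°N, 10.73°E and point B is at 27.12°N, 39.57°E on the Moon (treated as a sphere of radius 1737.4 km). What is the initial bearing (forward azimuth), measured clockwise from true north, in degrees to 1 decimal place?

With φ₁ = 0.7028, φ₂ = 0.4733, Δλ = 0.5034 rad, the forward-azimuth formula gives
θ = atan2( sin Δλ cos φ₂ , cos φ₁ sin φ₂ − sin φ₁ cos φ₂ cos Δλ ) = atan2(0.4293, -0.1561) = 109.99°.
So the initial bearing is 110.0°.

110.0°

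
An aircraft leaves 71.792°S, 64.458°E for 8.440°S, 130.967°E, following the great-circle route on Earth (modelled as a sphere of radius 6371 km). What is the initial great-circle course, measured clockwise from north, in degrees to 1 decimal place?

Δλ = 66.509° = 1.1608 rad.
y = sin Δλ · cos φ₂ = (0.9171)(0.9892) = 0.9072
x = cos φ₁ sin φ₂ − sin φ₁ cos φ₂ cos Δλ = (0.3125)(-0.1468) − (-0.9499)(0.9892)(0.3986) = 0.3287
θ = atan2(y, x) = 70.08°, so the bearing is 70.1°.

70.1°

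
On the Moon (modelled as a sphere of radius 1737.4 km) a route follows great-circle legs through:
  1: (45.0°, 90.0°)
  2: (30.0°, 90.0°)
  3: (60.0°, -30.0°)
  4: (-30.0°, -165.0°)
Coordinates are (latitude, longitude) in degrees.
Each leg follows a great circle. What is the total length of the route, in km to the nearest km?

Leg 1→2: central angle 0.2618 rad, distance 454.9 km.
Leg 2→3: central angle 1.3526 rad, distance 2349.9 km.
Leg 3→4: central angle 2.4027 rad, distance 4174.4 km.
Total: 454.9 + 2349.9 + 4174.4 ≈ 6979 km.

6979 km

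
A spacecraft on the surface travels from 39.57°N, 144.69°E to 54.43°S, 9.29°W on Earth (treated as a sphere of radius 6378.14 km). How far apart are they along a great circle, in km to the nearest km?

In radians: φ₁ = 0.6906, φ₂ = -0.9500, Δλ = -153.980° = -2.6875 rad.
cos c = sin φ₁ sin φ₂ + cos φ₁ cos φ₂ cos Δλ = (0.6370)(-0.8134) + (0.7708)(0.5817)(-0.8986) = -0.92111,
so c = arccos(-0.92111) = 2.74171 rad.
Distance = R·c = 6378.14 × 2.7417 ≈ 17487 km.

17487 km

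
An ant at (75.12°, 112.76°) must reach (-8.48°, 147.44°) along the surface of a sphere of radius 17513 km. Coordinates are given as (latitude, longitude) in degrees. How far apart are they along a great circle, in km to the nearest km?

Let φ₁ = 1.3111 rad, φ₂ = -0.1480 rad, and Δλ = 0.6053 rad.
cos c = sin φ₁ sin φ₂ + cos φ₁ cos φ₂ cos Δλ = (0.9665)(-0.1475) + (0.2568)(0.9891)(0.8223) = 0.06635,
so c = arccos(0.06635) = 1.50440 rad.
Distance = R·c = 17513 × 1.5044 ≈ 26347 km.

26347 km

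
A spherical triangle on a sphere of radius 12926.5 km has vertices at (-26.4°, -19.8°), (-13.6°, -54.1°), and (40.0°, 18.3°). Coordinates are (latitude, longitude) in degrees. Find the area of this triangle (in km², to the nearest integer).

80902192 km²

Side lengths (central angles): a = 1.4967, b = 1.3138, c = 0.6028 rad; semiperimeter s = 1.7067.
By l'Huilier's theorem, tan(E/4) = √[tan(s/2) tan((s−a)/2) tan((s−b)/2) tan((s−c)/2)], giving spherical excess E = 0.4842 rad.
Area = E·R² = 0.4842 × (12926.5)² ≈ 80902192 km².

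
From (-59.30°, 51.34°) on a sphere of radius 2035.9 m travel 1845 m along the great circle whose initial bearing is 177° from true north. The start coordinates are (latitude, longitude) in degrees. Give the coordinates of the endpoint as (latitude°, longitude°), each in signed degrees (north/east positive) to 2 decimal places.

-68.69°, -135.17°

Angular distance δ = d/R = 1845/2035.9 = 0.90623 rad; initial bearing θ = 3.0892 rad.
sin φ₂ = sin φ₁ cos δ + cos φ₁ sin δ cos θ = (-0.8599)(0.6167) + (0.5105)(0.7872)(-0.9986) = -0.9316, so φ₂ = -68.69°.
Δλ = atan2(sin θ sin δ cos φ₁, cos δ − sin φ₁ sin φ₂) = atan2(0.0210, -0.1843) = 173.491°.
λ₂ = 51.340° + 173.491° = 224.83° → -135.17° after wrapping to (−180°, 180°].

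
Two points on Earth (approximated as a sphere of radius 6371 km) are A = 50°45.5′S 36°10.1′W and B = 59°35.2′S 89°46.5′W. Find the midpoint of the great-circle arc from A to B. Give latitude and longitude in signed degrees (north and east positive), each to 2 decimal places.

-58.12°, -59.76°

Central angle δ = 0.5396 rad. Interpolating on the sphere with fraction f = 0.5:
P = [sin((1−f)δ)·A + sin(fδ)·B] / sin δ = 0.5188·A + 0.5188·B in Cartesian coordinates,
giving P = (0.2660, -0.4563, -0.8492), i.e. latitude -58.12°, longitude -59.76°.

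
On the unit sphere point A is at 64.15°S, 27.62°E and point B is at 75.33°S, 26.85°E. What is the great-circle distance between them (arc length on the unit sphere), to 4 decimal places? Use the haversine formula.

0.1952

In radians: φ₁ = -1.1196, φ₂ = -1.3148, Δλ = -0.770° = -0.0134 rad.
Haversine: a = sin²(Δφ/2) + cos φ₁ cos φ₂ sin²(Δλ/2) = 0.0095 + (0.4360)(0.2533)(0.0000) = 0.00949.
Central angle c = 2·arcsin(√a) = 0.19518 rad.
On the unit sphere the arc length equals the central angle: 0.1952.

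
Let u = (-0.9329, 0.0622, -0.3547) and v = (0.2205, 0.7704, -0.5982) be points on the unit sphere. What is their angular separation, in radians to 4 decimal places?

1.5164 rad

u·v = 0.0544; |u| = 1.0000, |v| = 1.0000.
cos θ = (u·v)/(|u||v|) = 0.0544, so θ = 1.5164 rad.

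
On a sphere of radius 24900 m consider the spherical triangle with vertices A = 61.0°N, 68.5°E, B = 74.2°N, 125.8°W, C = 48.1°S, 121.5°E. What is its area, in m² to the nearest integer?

902497573 m²

Side lengths (central angles): a = 2.4757, b = 2.0444, c = 0.7761 rad; semiperimeter s = 2.6481.
By l'Huilier's theorem, tan(E/4) = √[tan(s/2) tan((s−a)/2) tan((s−b)/2) tan((s−c)/2)], giving spherical excess E = 1.4556 rad.
Area = E·R² = 1.4556 × (24900)² ≈ 902497573 m².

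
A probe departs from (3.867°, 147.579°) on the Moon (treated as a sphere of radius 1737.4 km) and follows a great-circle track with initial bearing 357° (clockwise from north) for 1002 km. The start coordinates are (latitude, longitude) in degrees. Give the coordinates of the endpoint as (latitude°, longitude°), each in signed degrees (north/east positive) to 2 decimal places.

Angular distance δ = d/R = 1002/1737.4 = 0.57672 rad; initial bearing θ = 6.2308 rad.
sin φ₂ = sin φ₁ cos δ + cos φ₁ sin δ cos θ = (0.0674)(0.8383) + (0.9977)(0.5453)(0.9986) = 0.5998, so φ₂ = 36.86°.
Δλ = atan2(sin θ sin δ cos φ₁, cos δ − sin φ₁ sin φ₂) = atan2(-0.0285, 0.7978) = -2.044°.
λ₂ = 147.579° − 2.044° = 145.54°.

36.86°, 145.54°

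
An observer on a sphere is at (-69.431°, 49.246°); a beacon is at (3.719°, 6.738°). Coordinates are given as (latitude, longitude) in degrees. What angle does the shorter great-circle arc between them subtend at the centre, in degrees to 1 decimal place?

78.6°

With latitudes φ₁ = -69.431°, φ₂ = 3.719° and longitude difference Δλ = -42.508°:
cos c = sin φ₁ sin φ₂ + cos φ₁ cos φ₂ cos Δλ = (-0.9362)(0.0649) + (0.3513)(0.9979)(0.7372) = 0.19772,
so c = arccos(0.19772) = 1.37176 rad.
So the angular separation is 78.6°.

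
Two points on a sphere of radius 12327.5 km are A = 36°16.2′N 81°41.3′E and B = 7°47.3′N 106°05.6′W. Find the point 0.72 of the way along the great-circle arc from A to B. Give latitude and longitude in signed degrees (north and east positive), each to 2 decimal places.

45.08°, -113.86°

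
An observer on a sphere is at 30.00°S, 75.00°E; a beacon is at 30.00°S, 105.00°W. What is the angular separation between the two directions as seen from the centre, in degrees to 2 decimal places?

120.00°

In radians: φ₁ = -0.5236, φ₂ = -0.5236, Δλ = -180.000° = -3.1416 rad.
Haversine: a = sin²(Δφ/2) + cos φ₁ cos φ₂ sin²(Δλ/2) = 0.0000 + (0.8660)(0.8660)(1.0000) = 0.75000.
Central angle c = 2·arcsin(√a) = 2.09440 rad.
So the angular separation is 120.00°.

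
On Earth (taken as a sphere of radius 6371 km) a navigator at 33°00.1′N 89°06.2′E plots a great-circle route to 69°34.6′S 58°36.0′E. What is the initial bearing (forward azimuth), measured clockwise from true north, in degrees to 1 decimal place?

190.6°

With φ₁ = 0.5760, φ₂ = -1.2143, Δλ = -0.5324 rad, the forward-azimuth formula gives
θ = atan2( sin Δλ cos φ₂ , cos φ₁ sin φ₂ − sin φ₁ cos φ₂ cos Δλ ) = atan2(-0.1771, -0.9497) = -169.44°.
Adding 360° brings this into [0°, 360°): 190.6°.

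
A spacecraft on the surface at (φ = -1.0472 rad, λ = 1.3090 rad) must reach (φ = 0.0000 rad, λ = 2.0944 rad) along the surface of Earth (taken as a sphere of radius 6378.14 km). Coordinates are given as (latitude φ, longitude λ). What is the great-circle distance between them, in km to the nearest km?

7714 km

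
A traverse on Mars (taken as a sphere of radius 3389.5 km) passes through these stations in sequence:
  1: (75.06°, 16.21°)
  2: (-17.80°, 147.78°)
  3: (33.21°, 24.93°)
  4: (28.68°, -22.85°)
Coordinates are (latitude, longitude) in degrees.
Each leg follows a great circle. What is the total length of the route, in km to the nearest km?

16859 km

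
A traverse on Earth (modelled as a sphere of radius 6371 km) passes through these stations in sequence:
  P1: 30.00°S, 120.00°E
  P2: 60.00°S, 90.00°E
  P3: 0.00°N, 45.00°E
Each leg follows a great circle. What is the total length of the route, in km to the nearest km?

Leg P1→P2: central angle 0.6300 rad, distance 4013.9 km.
Leg P2→P3: central angle 1.2094 rad, distance 7705.3 km.
Total: 4013.9 + 7705.3 ≈ 11719 km.

11719 km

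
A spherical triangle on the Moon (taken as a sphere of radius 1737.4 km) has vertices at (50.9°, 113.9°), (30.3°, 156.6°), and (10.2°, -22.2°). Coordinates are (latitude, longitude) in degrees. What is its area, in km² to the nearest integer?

Side lengths (central angles): a = 2.4344, b = 1.8858, c = 0.6572 rad; semiperimeter s = 2.4887.
By l'Huilier's theorem, tan(E/4) = √[tan(s/2) tan((s−a)/2) tan((s−b)/2) tan((s−c)/2)], giving spherical excess E = 0.7129 rad.
Area = E·R² = 0.7129 × (1737.4)² ≈ 2152033 km².

2152033 km²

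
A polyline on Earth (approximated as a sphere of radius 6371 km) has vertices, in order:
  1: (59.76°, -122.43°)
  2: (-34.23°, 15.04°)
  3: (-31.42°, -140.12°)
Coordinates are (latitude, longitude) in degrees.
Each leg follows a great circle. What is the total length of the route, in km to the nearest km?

28105 km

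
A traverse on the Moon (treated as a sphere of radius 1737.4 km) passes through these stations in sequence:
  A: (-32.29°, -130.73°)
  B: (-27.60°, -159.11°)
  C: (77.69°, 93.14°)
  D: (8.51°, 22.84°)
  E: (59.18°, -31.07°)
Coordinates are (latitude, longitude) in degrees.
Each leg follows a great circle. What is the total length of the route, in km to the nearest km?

Leg A→B: central angle 0.4356 rad, distance 756.8 km.
Leg B→C: central angle 2.1063 rad, distance 3659.4 km.
Leg C→D: central angle 1.3534 rad, distance 2351.5 km.
Leg D→E: central angle 1.1312 rad, distance 1965.4 km.
Total: 756.8 + 3659.4 + 2351.5 + 1965.4 ≈ 8733 km.

8733 km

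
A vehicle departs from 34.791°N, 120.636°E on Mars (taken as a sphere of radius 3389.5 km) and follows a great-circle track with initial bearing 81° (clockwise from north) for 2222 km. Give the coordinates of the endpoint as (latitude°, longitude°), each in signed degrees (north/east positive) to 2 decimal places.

Angular distance δ = d/R = 2222/3389.5 = 0.65555 rad; initial bearing θ = 1.4137 rad.
sin φ₂ = sin φ₁ cos δ + cos φ₁ sin δ cos θ = (0.5706)(0.7927) + (0.8212)(0.6096)(0.1564) = 0.5306, so φ₂ = 32.05°.
Δλ = atan2(sin θ sin δ cos φ₁, cos δ − sin φ₁ sin φ₂) = atan2(0.4945, 0.4899) = 45.263°.
λ₂ = 120.636° + 45.263° = 165.90°.

32.05°, 165.90°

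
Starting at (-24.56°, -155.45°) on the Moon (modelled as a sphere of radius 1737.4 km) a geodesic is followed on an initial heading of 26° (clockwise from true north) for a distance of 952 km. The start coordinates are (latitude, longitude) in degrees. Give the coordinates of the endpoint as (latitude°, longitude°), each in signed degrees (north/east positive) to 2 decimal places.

4.07°, -142.22°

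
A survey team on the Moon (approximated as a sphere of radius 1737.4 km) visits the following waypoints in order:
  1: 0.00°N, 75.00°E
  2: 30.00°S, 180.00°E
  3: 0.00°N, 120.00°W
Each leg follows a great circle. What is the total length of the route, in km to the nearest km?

5073 km

Leg 1→2: central angle 1.7969 rad, distance 3121.9 km.
Leg 2→3: central angle 1.1230 rad, distance 1951.0 km.
Total: 3121.9 + 1951.0 ≈ 5073 km.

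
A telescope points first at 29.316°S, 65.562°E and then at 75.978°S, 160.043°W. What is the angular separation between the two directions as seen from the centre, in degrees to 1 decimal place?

In radians: φ₁ = -0.5117, φ₂ = -1.3261, Δλ = 134.395° = 2.3456 rad.
Haversine: a = sin²(Δφ/2) + cos φ₁ cos φ₂ sin²(Δλ/2) = 0.1568 + (0.8719)(0.2423)(0.8498) = 0.33638.
Central angle c = 2·arcsin(√a) = 1.23742 rad.
So the angular separation is 70.9°.

70.9°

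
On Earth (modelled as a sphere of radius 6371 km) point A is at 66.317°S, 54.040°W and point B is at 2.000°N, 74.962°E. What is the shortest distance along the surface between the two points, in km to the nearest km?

11846 km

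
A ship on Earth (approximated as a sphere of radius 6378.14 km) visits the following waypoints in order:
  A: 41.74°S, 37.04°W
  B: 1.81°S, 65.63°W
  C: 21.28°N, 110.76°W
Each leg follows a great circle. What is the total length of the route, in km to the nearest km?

Leg A→B: central angle 0.8286 rad, distance 5285.1 km.
Leg B→C: central angle 0.8690 rad, distance 5542.5 km.
Total: 5285.1 + 5542.5 ≈ 10828 km.

10828 km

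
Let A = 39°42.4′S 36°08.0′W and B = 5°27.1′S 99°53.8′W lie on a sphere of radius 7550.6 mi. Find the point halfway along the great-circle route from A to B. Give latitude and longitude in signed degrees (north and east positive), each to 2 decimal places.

-26.02°, -72.57°

The central angle between A and B is δ = 1.1601 rad.
With f = 0.5, the slerp weights are sin((1−f)δ)/sin δ = 0.5978 and sin(fδ)/sin δ = 0.5978.
Weighted sum of the unit vectors: (0.5978)·(0.6213,-0.4536,-0.6389) + (0.5978)·(-0.1711,-0.9807,-0.0950) = (0.2691, -0.8574, -0.4387).
Converting back: φ = atan2(z, √(x²+y²)) = -26.02°, λ = atan2(y, x) = -72.57°.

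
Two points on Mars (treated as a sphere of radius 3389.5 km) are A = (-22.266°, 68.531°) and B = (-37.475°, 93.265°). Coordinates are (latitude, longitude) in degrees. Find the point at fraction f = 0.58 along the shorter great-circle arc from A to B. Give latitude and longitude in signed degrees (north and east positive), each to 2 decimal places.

The central angle between A and B is δ = 0.4565 rad.
With f = 0.58, the slerp weights are sin((1−f)δ)/sin δ = 0.4323 and sin(fδ)/sin δ = 0.5937.
Weighted sum of the unit vectors: (0.4323)·(0.3387,0.8612,-0.3789) + (0.5937)·(-0.0452,0.7923,-0.6084) = (0.1196, 0.8427, -0.5250).
Converting back: φ = atan2(z, √(x²+y²)) = -31.67°, λ = atan2(y, x) = 81.92°.

-31.67°, 81.92°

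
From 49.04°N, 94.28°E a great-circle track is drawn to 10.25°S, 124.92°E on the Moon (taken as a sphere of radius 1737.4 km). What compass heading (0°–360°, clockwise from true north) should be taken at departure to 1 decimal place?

146.4°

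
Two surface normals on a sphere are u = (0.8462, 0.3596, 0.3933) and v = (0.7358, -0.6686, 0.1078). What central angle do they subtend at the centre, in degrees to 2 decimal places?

u·v = 0.4246; |u| = 1.0000, |v| = 1.0000.
cos θ = (u·v)/(|u||v|) = 0.4246, so θ = 64.88°.

64.88°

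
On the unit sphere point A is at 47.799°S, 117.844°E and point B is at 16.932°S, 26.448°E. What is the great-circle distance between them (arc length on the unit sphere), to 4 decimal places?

In radians: φ₁ = -0.8342, φ₂ = -0.2955, Δλ = -91.396° = -1.5952 rad.
cos c = sin φ₁ sin φ₂ + cos φ₁ cos φ₂ cos Δλ = (-0.7408)(-0.2912) + (0.6717)(0.9567)(-0.0244) = 0.20009,
so c = arccos(0.20009) = 1.36935 rad.
On the unit sphere the arc length equals the central angle: 1.3693.

1.3693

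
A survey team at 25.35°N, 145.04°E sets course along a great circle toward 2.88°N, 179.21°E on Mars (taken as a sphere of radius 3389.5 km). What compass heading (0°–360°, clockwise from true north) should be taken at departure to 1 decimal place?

With φ₁ = 0.4424, φ₂ = 0.0503, Δλ = 0.5964 rad, the forward-azimuth formula gives
θ = atan2( sin Δλ cos φ₂ , cos φ₁ sin φ₂ − sin φ₁ cos φ₂ cos Δλ ) = atan2(0.5609, -0.3084) = 118.80°.
So the initial bearing is 118.8°.

118.8°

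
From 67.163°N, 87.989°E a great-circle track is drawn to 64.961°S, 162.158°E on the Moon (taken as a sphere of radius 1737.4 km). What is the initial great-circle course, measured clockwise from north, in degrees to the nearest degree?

Δλ = 74.169° = 1.2945 rad.
y = sin Δλ · cos φ₂ = (0.9621)(0.4232) = 0.4072
x = cos φ₁ sin φ₂ − sin φ₁ cos φ₂ cos Δλ = (0.3881)(-0.9060) − (0.9216)(0.4232)(0.2728) = -0.4580
θ = atan2(y, x) = 138.36°, so the bearing is 138°.

138°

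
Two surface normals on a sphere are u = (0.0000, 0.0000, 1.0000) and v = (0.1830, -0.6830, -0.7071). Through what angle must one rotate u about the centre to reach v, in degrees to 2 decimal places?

u·v = -0.7071; |u| = 1.0000, |v| = 1.0000.
cos θ = (u·v)/(|u||v|) = -0.7071, so θ = 135.00°.

135.00°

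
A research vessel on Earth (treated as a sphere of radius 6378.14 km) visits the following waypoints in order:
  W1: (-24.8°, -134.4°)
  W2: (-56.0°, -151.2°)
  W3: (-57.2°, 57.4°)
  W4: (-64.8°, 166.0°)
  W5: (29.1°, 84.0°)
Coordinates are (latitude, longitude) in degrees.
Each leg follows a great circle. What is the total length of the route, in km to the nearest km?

28659 km

Leg W1→W2: central angle 0.5850 rad, distance 3731.4 km.
Leg W2→W3: central angle 1.1253 rad, distance 7177.3 km.
Leg W3→W4: central angle 0.8134 rad, distance 5188.3 km.
Leg W4→W5: central angle 1.9696 rad, distance 12562.1 km.
Total: 3731.4 + 7177.3 + 5188.3 + 12562.1 ≈ 28659 km.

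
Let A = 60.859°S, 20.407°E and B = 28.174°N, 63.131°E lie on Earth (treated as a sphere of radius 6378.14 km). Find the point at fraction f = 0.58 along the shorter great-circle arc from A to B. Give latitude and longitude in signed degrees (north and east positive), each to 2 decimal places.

Central angle δ = 1.6680 rad. Interpolating on the sphere with fraction f = 0.58:
P = [sin((1−f)δ)·A + sin(fδ)·B] / sin δ = 0.6477·A + 0.8273·B in Cartesian coordinates,
giving P = (0.6252, 0.7606, -0.1751), i.e. latitude -10.08°, longitude 50.58°.

-10.08°, 50.58°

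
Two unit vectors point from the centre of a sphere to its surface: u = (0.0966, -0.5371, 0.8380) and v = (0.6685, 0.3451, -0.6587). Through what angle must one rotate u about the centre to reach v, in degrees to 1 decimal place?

132.3°

u·v = -0.6728; |u| = 1.0000, |v| = 0.9999.
cos θ = (u·v)/(|u||v|) = -0.6728, so θ = 132.3°.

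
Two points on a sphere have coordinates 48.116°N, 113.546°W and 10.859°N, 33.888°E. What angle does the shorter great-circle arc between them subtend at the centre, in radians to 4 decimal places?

1.9958 rad

With latitudes φ₁ = 48.116°, φ₂ = 10.859° and longitude difference Δλ = 147.434°:
cos c = sin φ₁ sin φ₂ + cos φ₁ cos φ₂ cos Δλ = (0.7445)(0.1884) + (0.6676)(0.9821)(-0.8428) = -0.41232,
so c = arccos(-0.41232) = 1.99580 rad.
So the angular separation is 1.9958 rad.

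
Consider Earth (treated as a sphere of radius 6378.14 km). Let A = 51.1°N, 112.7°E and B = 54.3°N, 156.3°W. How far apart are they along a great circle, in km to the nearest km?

With latitudes φ₁ = 51.100°, φ₂ = 54.300° and longitude difference Δλ = 91.000°:
Haversine: a = sin²(Δφ/2) + cos φ₁ cos φ₂ sin²(Δλ/2) = 0.0008 + (0.6280)(0.5835)(0.5087) = 0.18720.
Central angle c = 2·arcsin(√a) = 0.89489 rad.
Distance = R·c = 6378.14 × 0.8949 ≈ 5708 km.

5708 km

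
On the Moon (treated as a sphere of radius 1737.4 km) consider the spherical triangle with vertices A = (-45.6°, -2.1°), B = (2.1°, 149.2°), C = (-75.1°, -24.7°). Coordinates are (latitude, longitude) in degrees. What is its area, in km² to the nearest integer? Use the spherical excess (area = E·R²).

Side lengths (central angles): a = 1.8660, b = 0.5423, c = 2.2646 rad; semiperimeter s = 2.3364.
By l'Huilier's theorem, tan(E/4) = √[tan(s/2) tan((s−a)/2) tan((s−b)/2) tan((s−c)/2)], giving spherical excess E = 0.6313 rad.
Area = E·R² = 0.6313 × (1737.4)² ≈ 1905532 km².

1905532 km²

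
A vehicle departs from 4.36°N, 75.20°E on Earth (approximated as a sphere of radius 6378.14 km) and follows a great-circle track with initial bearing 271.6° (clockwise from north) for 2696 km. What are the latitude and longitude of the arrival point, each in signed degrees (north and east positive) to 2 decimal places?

4.63°, 50.91°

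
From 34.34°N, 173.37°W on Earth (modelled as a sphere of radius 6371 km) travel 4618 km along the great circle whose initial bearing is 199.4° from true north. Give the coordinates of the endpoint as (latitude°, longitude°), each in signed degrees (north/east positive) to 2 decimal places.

Angular distance δ = d/R = 4618/6371 = 0.72485 rad; initial bearing θ = 3.4802 rad.
sin φ₂ = sin φ₁ cos δ + cos φ₁ sin δ cos θ = (0.5641)(0.7486) + (0.8257)(0.6630)(-0.9432) = -0.0941, so φ₂ = -5.40°.
Δλ = atan2(sin θ sin δ cos φ₁, cos δ − sin φ₁ sin φ₂) = atan2(-0.1818, 0.8017) = -12.780°.
λ₂ = -173.370° − 12.780° = -186.15° → 173.85° after wrapping to (−180°, 180°].

-5.40°, 173.85°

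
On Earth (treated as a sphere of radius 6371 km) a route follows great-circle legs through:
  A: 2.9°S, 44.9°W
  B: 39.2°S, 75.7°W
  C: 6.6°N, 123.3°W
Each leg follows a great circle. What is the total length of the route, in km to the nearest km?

Leg A→B: central angle 0.7999 rad, distance 5096.2 km.
Leg B→C: central angle 1.1080 rad, distance 7059.2 km.
Total: 5096.2 + 7059.2 ≈ 12155 km.

12155 km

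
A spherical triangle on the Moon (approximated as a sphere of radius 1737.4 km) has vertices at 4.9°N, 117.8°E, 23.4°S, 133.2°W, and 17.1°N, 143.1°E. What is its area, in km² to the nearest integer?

1322018 km²

Side lengths (central angles): a = 1.5913, b = 0.4820, c = 1.9088 rad; semiperimeter s = 1.9911.
By l'Huilier's theorem, tan(E/4) = √[tan(s/2) tan((s−a)/2) tan((s−b)/2) tan((s−c)/2)], giving spherical excess E = 0.4380 rad.
Area = E·R² = 0.4380 × (1737.4)² ≈ 1322018 km².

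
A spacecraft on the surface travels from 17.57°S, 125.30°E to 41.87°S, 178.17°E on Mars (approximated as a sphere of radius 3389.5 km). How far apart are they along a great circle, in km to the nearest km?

In radians: φ₁ = -0.3067, φ₂ = -0.7308, Δλ = 52.870° = 0.9228 rad.
cos c = sin φ₁ sin φ₂ + cos φ₁ cos φ₂ cos Δλ = (-0.3019)(-0.6674) + (0.9533)(0.7447)(0.6036) = 0.63001,
so c = arccos(0.63001) = 0.88923 rad.
Distance = R·c = 3389.5 × 0.8892 ≈ 3014 km.

3014 km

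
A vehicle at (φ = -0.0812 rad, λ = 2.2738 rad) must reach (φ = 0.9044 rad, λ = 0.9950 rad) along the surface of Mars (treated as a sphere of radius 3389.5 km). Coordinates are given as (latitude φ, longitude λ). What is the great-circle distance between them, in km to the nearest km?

4938 km

Let φ₁ = -0.0812 rad, φ₂ = 0.9044 rad, and Δλ = -1.2788 rad.
cos c = sin φ₁ sin φ₂ + cos φ₁ cos φ₂ cos Δλ = (-0.0811)(0.7861) + (0.9967)(0.6182)(0.2879) = 0.11360,
so c = arccos(0.11360) = 1.45695 rad.
Distance = R·c = 3389.5 × 1.4569 ≈ 4938 km.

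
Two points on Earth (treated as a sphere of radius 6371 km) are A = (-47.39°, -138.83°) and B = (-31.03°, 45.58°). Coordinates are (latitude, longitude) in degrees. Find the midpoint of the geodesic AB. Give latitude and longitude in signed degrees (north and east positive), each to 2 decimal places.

-81.40°, 61.55°

Central angle δ = 1.7712 rad. Interpolating on the sphere with fraction f = 0.5:
P = [sin((1−f)δ)·A + sin(fδ)·B] / sin δ = 0.7901·A + 0.7901·B in Cartesian coordinates,
giving P = (0.0712, 0.1314, -0.9888), i.e. latitude -81.40°, longitude 61.55°.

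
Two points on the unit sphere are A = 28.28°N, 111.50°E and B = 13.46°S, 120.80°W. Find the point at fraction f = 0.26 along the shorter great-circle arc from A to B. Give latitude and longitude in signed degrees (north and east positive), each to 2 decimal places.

Central angle δ = 2.2575 rad. Interpolating on the sphere with fraction f = 0.26:
P = [sin((1−f)δ)·A + sin(fδ)·B] / sin δ = 1.2867·A + 0.7162·B in Cartesian coordinates,
giving P = (-0.7719, 0.4560, 0.4429), i.e. latitude 26.29°, longitude 149.43°.

26.29°, 149.43°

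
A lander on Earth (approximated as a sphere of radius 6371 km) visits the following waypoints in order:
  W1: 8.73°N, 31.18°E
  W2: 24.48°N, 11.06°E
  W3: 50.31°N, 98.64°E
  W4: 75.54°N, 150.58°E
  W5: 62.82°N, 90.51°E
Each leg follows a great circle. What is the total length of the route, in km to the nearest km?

Leg W1→W2: central angle 0.4334 rad, distance 2761.0 km.
Leg W2→W3: central angle 1.2203 rad, distance 7774.2 km.
Leg W3→W4: central angle 0.5671 rad, distance 3613.2 km.
Leg W4→W5: central angle 0.4070 rad, distance 2593.1 km.
Total: 2761.0 + 7774.2 + 3613.2 + 2593.1 ≈ 16741 km.

16741 km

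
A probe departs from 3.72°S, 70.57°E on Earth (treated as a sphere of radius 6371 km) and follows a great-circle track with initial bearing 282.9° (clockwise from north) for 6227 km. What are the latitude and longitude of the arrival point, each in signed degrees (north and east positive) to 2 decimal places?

8.54°, 15.77°

Angular distance δ = d/R = 6227/6371 = 0.97740 rad; initial bearing θ = 4.9375 rad.
sin φ₂ = sin φ₁ cos δ + cos φ₁ sin δ cos θ = (-0.0649)(0.5592) + (0.9979)(0.8290)(0.2233) = 0.1484, so φ₂ = 8.54°.
Δλ = atan2(sin θ sin δ cos φ₁, cos δ − sin φ₁ sin φ₂) = atan2(-0.8064, 0.5688) = -54.803°.
λ₂ = 70.570° − 54.803° = 15.77°.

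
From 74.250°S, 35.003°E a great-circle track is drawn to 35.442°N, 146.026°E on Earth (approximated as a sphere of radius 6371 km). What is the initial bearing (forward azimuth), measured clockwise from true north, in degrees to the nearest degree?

99°

Δλ = 111.023° = 1.9377 rad.
y = sin Δλ · cos φ₂ = (0.9334)(0.8147) = 0.7605
x = cos φ₁ sin φ₂ − sin φ₁ cos φ₂ cos Δλ = (0.2714)(0.5799) − (-0.9625)(0.8147)(-0.3587) = -0.1239
θ = atan2(y, x) = 99.25°, so the bearing is 99°.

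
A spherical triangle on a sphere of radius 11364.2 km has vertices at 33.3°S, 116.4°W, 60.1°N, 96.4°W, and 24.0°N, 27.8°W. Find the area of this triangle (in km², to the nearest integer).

154297057 km²

Side lengths (central angles): a = 1.0254, b = 1.7769, c = 1.6553 rad; semiperimeter s = 2.2288.
By l'Huilier's theorem, tan(E/4) = √[tan(s/2) tan((s−a)/2) tan((s−b)/2) tan((s−c)/2)], giving spherical excess E = 1.1948 rad.
Area = E·R² = 1.1948 × (11364.2)² ≈ 154297057 km².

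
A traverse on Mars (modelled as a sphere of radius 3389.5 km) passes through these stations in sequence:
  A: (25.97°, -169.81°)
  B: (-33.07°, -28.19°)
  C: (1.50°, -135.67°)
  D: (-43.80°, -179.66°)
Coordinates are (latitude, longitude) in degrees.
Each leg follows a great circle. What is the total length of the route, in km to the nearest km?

18422 km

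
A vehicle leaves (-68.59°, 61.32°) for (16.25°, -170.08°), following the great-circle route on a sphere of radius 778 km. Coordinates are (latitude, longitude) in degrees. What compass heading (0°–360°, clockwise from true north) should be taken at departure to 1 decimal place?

121.3°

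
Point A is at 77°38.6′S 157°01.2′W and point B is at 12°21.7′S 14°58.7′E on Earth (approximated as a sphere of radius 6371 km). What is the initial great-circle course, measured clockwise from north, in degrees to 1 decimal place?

172.2°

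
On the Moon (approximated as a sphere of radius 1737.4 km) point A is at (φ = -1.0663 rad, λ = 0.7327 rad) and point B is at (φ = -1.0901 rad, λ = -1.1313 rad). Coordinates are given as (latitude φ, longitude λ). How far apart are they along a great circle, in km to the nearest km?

Let φ₁ = -1.0663 rad, φ₂ = -1.0901 rad, and Δλ = -1.8640 rad.
cos c = sin φ₁ sin φ₂ + cos φ₁ cos φ₂ cos Δλ = (-0.8754)(-0.8867) + (0.4834)(0.4624)(-0.2890) = 0.71161,
so c = arccos(0.71161) = 0.77901 rad.
Distance = R·c = 1737.4 × 0.7790 ≈ 1353 km.

1353 km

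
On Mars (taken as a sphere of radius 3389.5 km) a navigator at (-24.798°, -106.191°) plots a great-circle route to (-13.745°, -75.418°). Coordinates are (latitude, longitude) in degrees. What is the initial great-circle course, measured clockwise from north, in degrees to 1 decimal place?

With φ₁ = -0.4328, φ₂ = -0.2399, Δλ = 0.5371 rad, the forward-azimuth formula gives
θ = atan2( sin Δλ cos φ₂ , cos φ₁ sin φ₂ − sin φ₁ cos φ₂ cos Δλ ) = atan2(0.4970, 0.1344) = 74.87°.
So the initial bearing is 74.9°.

74.9°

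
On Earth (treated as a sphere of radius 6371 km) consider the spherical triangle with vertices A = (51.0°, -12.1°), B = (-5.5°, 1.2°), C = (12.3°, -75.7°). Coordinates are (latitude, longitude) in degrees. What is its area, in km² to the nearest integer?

Side lengths (central angles): a = 1.3694, b = 1.1164, c = 1.0061 rad; semiperimeter s = 1.7460.
By l'Huilier's theorem, tan(E/4) = √[tan(s/2) tan((s−a)/2) tan((s−b)/2) tan((s−c)/2)], giving spherical excess E = 0.6711 rad.
Area = E·R² = 0.6711 × (6371)² ≈ 27241025 km².

27241025 km²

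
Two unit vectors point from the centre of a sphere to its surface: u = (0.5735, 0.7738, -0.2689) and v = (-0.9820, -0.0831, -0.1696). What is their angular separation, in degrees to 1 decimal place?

125.6°

u·v = -0.5819; |u| = 1.0000, |v| = 1.0000.
cos θ = (u·v)/(|u||v|) = -0.5819, so θ = 125.6°.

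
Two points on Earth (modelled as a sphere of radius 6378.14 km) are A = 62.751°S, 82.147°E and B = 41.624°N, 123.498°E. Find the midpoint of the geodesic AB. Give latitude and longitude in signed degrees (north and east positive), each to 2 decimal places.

-11.23°, 108.00°

The central angle between A and B is δ = 1.9109 rad.
With f = 0.5, the slerp weights are sin((1−f)δ)/sin δ = 0.8662 and sin(fδ)/sin δ = 0.8662.
Weighted sum of the unit vectors: (0.8662)·(0.0626,0.4536,-0.8890) + (0.8662)·(-0.4126,0.6234,0.6642) = (-0.3032, 0.9328, -0.1947).
Converting back: φ = atan2(z, √(x²+y²)) = -11.23°, λ = atan2(y, x) = 108.00°.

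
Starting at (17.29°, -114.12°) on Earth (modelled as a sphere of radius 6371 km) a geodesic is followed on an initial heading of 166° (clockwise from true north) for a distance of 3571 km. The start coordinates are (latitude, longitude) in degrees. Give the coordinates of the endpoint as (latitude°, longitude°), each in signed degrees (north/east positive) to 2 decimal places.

-13.93°, -106.51°

Angular distance δ = d/R = 3571/6371 = 0.56051 rad; initial bearing θ = 2.8972 rad.
sin φ₂ = sin φ₁ cos δ + cos φ₁ sin δ cos θ = (0.2972)(0.8470) + (0.9548)(0.5316)(-0.9703) = -0.2408, so φ₂ = -13.93°.
Δλ = atan2(sin θ sin δ cos φ₁, cos δ − sin φ₁ sin φ₂) = atan2(0.1228, 0.9185) = 7.615°.
λ₂ = -114.120° + 7.615° = -106.51°.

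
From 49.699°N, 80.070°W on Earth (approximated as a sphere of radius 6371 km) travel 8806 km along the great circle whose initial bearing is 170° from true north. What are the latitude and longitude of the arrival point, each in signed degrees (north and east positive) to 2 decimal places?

Angular distance δ = d/R = 8806/6371 = 1.38220 rad; initial bearing θ = 2.9671 rad.
sin φ₂ = sin φ₁ cos δ + cos φ₁ sin δ cos θ = (0.7627)(0.1875) + (0.6468)(0.9823)(-0.9848) = -0.4827, so φ₂ = -28.86°.
Δλ = atan2(sin θ sin δ cos φ₁, cos δ − sin φ₁ sin φ₂) = atan2(0.1103, 0.5556) = 11.231°.
λ₂ = -80.070° + 11.231° = -68.84°.

-28.86°, -68.84°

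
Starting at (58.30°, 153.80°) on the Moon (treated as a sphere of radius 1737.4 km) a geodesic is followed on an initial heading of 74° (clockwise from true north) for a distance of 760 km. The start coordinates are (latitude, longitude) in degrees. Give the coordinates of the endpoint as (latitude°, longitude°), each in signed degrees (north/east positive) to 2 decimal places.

56.31°, -158.97°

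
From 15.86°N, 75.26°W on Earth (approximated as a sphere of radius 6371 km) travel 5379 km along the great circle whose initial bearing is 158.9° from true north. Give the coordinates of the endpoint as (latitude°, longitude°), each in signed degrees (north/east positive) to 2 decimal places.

-29.29°, -57.29°

Angular distance δ = d/R = 5379/6371 = 0.84429 rad; initial bearing θ = 2.7733 rad.
sin φ₂ = sin φ₁ cos δ + cos φ₁ sin δ cos θ = (0.2733)(0.6643) + (0.9619)(0.7475)(-0.9330) = -0.4893, so φ₂ = -29.29°.
Δλ = atan2(sin θ sin δ cos φ₁, cos δ − sin φ₁ sin φ₂) = atan2(0.2589, 0.7980) = 17.972°.
λ₂ = -75.260° + 17.972° = -57.29°.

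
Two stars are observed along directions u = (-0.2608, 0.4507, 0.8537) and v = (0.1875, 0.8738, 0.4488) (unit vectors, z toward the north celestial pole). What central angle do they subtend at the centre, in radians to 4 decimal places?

u·v = 0.7281; |u| = 1.0000, |v| = 1.0001.
cos θ = (u·v)/(|u||v|) = 0.7280, so θ = 0.7553 rad.

0.7553 rad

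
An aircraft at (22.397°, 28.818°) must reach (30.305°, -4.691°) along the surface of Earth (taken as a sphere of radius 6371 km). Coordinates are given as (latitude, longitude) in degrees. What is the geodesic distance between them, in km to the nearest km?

Let φ₁ = 0.3909 rad, φ₂ = 0.5289 rad, and Δλ = -0.5848 rad.
cos c = sin φ₁ sin φ₂ + cos φ₁ cos φ₂ cos Δλ = (0.3810)(0.5046) + (0.9246)(0.8634)(0.8338) = 0.85782,
so c = arccos(0.85782) = 0.53977 rad.
Distance = R·c = 6371 × 0.5398 ≈ 3439 km.

3439 km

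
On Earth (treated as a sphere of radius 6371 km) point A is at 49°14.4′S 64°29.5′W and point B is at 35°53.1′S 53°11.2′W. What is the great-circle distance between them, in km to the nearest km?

With latitudes φ₁ = -49.240°, φ₂ = -35.885° and longitude difference Δλ = 11.305°:
cos c = sin φ₁ sin φ₂ + cos φ₁ cos φ₂ cos Δλ = (-0.7575)(-0.5862) + (0.6529)(0.8102)(0.9806) = 0.96269,
so c = arccos(0.96269) = 0.27401 rad.
Distance = R·c = 6371 × 0.2740 ≈ 1746 km.

1746 km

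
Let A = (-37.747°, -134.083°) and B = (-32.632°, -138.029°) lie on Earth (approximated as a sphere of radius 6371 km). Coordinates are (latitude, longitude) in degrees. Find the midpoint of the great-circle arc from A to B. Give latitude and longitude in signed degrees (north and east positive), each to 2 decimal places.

-35.21°, -136.12°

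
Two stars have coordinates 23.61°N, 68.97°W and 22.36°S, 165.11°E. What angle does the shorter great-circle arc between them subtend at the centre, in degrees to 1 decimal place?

130.5°

With latitudes φ₁ = 23.610°, φ₂ = -22.360° and longitude difference Δλ = -125.920°:
Haversine: a = sin²(Δφ/2) + cos φ₁ cos φ₂ sin²(Δλ/2) = 0.1525 + (0.9163)(0.9248)(0.7933) = 0.82475.
Central angle c = 2·arcsin(√a) = 2.27772 rad.
So the angular separation is 130.5°.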